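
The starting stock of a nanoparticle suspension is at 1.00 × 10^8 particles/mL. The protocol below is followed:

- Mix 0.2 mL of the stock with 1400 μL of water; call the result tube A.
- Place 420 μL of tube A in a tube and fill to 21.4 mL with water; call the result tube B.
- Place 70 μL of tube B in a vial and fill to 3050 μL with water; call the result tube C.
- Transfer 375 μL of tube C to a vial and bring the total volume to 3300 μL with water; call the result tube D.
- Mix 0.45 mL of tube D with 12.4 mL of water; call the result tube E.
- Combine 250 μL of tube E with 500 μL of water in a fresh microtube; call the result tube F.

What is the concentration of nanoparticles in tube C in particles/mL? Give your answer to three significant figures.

5.63 × 10^3 particles/mL

Step 1: 0.2 mL + 1400 μL = 1.6 mL total → factor 1.6/0.2 = 8
Step 2: 420 μL brought to 21.4 mL → factor 21400/420 = 50.952
Step 3: 70 μL brought to 3050 μL → factor 3050/70 = 43.571
Dilution factor through tube C = 8 × 50.952 × 43.571 = 17761
[tube C] = 1.00 × 10^8 particles/mL / 17761 = 5.63 × 10^3 particles/mL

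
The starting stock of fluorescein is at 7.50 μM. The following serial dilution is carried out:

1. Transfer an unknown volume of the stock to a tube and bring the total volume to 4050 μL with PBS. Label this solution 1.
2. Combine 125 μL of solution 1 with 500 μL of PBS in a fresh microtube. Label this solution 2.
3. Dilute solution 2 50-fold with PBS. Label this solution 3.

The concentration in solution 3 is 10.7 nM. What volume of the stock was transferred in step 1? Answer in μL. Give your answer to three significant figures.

1.44 × 10^3 μL

Step 1: v brought to 4050 μL → factor = 4050 μL/v
Step 2: 125 μL + 500 μL = 625 μL total → factor 625/125 = 5
Step 3: 50-fold → factor 50
Product of known-step factors = 250
Overall factor = 7.50 μM / (10.7 nM) = 700.93
Step-1 factor = 700.93 / 250 = 2.8037
v = 4050 μL / 2.8037 = 1.44 × 10^3 μL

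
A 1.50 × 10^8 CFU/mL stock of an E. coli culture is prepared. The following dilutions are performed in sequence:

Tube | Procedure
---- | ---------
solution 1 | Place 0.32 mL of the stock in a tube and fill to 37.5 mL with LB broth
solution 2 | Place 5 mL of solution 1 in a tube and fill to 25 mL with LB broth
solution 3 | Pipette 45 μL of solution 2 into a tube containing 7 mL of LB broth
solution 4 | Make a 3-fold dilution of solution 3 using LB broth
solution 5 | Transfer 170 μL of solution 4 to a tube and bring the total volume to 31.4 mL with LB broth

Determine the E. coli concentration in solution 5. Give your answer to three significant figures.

Step 1: 0.32 mL brought to 37.5 mL → factor 37.5/0.32 = 117.19
Step 2: 5 mL brought to 25 mL → factor 25/5 = 5
Step 3: 45 μL + 7 mL = 7045 μL total → factor 7045/45 = 156.56
Step 4: 3-fold → factor 3
Step 5: 170 μL brought to 31.4 mL → factor 31400/170 = 184.71
Overall dilution factor = 117.19 × 5 × 156.56 × 3 × 184.71 = 5.083 × 10^7
Final = 1.50 × 10^8 CFU/mL / 5.083 × 10^7 = 2.95 CFU/mL

2.95 CFU/mL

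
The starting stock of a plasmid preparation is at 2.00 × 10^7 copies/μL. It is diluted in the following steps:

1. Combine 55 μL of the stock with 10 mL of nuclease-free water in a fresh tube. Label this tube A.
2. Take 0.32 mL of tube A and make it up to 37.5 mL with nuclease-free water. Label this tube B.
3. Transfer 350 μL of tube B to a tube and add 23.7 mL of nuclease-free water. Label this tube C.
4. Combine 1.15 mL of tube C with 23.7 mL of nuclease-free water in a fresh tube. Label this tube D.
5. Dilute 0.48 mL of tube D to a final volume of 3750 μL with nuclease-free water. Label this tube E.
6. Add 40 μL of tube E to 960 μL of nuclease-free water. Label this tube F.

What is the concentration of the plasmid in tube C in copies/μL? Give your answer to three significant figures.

Step 1: 55 μL + 10 mL = 10055 μL total → factor 10055/55 = 182.82
Step 2: 0.32 mL brought to 37.5 mL → factor 37.5/0.32 = 117.19
Step 3: 350 μL + 23.7 mL = 24050 μL total → factor 24050/350 = 68.714
Dilution factor through tube C = 182.82 × 117.19 × 68.714 = 1.4721 × 10^6
[tube C] = 2.00 × 10^7 copies/μL / 1.4721 × 10^6 = 13.6 copies/μL

13.6 copies/μL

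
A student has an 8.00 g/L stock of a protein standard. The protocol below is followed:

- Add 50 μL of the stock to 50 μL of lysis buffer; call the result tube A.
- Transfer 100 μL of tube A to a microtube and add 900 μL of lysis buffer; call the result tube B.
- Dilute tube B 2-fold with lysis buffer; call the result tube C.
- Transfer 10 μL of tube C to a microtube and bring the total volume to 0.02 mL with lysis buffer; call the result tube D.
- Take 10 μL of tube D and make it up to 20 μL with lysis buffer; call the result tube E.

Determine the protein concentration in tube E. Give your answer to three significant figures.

0.0500 g/L

Step 1: 50 μL + 50 μL = 100 μL total → factor 100/50 = 2
Step 2: 100 μL + 900 μL = 1000 μL total → factor 1000/100 = 10
Step 3: 2-fold → factor 2
Step 4: 10 μL brought to 0.02 mL → factor 20/10 = 2
Step 5: 10 μL brought to 20 μL → factor 20/10 = 2
Overall dilution factor = 2 × 10 × 2 × 2 × 2 = 160
Final = 8.00 g/L / 160 = 0.0500 g/L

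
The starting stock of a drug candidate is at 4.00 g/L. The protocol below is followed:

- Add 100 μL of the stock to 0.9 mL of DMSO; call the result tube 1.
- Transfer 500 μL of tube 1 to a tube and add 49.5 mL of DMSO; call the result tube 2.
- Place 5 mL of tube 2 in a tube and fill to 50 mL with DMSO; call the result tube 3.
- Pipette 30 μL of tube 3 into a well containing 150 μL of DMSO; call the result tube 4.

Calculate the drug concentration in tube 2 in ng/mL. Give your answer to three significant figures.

4.00 × 10^3 ng/mL

Step 1: 100 μL + 0.9 mL = 1000 μL total → factor 1000/100 = 10
Step 2: 500 μL + 49.5 mL = 50000 μL total → factor 50000/500 = 100
Dilution factor through tube 2 = 10 × 100 = 1000
[tube 2] = 4.00 g/L / 1000 = 0.004000 g/L = 4.00 × 10^3 ng/mL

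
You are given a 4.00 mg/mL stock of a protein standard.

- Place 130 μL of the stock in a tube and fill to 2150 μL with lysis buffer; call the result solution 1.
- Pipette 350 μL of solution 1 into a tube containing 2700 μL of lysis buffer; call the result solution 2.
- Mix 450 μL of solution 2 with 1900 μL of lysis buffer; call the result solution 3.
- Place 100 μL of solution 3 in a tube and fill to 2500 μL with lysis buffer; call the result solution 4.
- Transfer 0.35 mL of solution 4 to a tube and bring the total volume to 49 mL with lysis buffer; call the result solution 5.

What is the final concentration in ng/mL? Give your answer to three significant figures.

1.52 ng/mL

Step 1: 130 μL brought to 2150 μL → factor 2150/130 = 16.538
Step 2: 350 μL + 2700 μL = 3050 μL total → factor 3050/350 = 8.7143
Step 3: 450 μL + 1900 μL = 2350 μL total → factor 2350/450 = 5.2222
Step 4: 100 μL brought to 2500 μL → factor 2500/100 = 25
Step 5: 0.35 mL brought to 49 mL → factor 49/0.35 = 140
Overall dilution factor = 16.538 × 8.7143 × 5.2222 × 25 × 140 = 2.6342 × 10^6
Final = 4.00 mg/mL / 2.6342 × 10^6 = 1.518 × 10^-6 mg/mL = 1.52 ng/mL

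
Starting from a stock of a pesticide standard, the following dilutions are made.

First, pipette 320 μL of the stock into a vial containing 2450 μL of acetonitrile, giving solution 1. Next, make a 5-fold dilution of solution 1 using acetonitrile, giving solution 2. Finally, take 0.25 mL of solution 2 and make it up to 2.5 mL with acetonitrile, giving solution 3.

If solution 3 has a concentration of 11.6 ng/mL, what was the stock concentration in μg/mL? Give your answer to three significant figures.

5.02 μg/mL

Step 1: 320 μL + 2450 μL = 2770 μL total → factor 2770/320 = 8.6562
Step 2: 5-fold → factor 5
Step 3: 0.25 mL brought to 2.5 mL → factor 2.5/0.25 = 10
Overall dilution factor = 8.6562 × 5 × 10 = 432.81
Stock = 11.6 ng/mL × 432.81 = 5021 ng/mL = 5.02 μg/mL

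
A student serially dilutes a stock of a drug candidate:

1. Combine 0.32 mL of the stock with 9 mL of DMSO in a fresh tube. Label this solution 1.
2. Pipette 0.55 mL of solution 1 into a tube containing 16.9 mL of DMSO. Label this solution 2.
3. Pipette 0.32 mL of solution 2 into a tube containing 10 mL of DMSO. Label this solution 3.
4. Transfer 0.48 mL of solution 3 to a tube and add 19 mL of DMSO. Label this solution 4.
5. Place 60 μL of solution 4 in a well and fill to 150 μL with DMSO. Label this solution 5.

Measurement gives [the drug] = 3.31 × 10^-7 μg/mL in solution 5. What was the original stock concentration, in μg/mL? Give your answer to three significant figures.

Step 1: 0.32 mL + 9 mL = 9.32 mL total → factor 9.32/0.32 = 29.125
Step 2: 0.55 mL + 16.9 mL = 17.45 mL total → factor 17.45/0.55 = 31.727
Step 3: 0.32 mL + 10 mL = 10.32 mL total → factor 10.32/0.32 = 32.25
Step 4: 0.48 mL + 19 mL = 19.48 mL total → factor 19.48/0.48 = 40.583
Step 5: 60 μL brought to 150 μL → factor 150/60 = 2.5
Overall dilution factor = 29.125 × 31.727 × 32.25 × 40.583 × 2.5 = 3.0235 × 10^6
Stock = 3.31 × 10^-7 μg/mL × 3.0235 × 10^6 = 1.00 μg/mL

1.00 μg/mL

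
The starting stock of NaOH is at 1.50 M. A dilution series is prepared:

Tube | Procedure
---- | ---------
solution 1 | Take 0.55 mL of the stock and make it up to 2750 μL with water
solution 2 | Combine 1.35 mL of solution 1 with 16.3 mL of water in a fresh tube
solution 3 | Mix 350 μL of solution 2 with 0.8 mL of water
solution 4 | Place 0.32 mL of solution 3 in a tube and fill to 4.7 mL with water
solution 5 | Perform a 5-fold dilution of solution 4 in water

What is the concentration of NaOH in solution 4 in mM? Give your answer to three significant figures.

Step 1: 0.55 mL brought to 2750 μL → factor 2.75/0.55 = 5
Step 2: 1.35 mL + 16.3 mL = 17.65 mL total → factor 17.65/1.35 = 13.074
Step 3: 350 μL + 0.8 mL = 1150 μL total → factor 1150/350 = 3.2857
Step 4: 0.32 mL brought to 4.7 mL → factor 4.7/0.32 = 14.688
Dilution factor through solution 4 = 5 × 13.074 × 3.2857 × 14.688 = 3154.7
[solution 4] = 1.50 M / 3154.7 = 0.0004755 M = 0.475 mM

0.475 mM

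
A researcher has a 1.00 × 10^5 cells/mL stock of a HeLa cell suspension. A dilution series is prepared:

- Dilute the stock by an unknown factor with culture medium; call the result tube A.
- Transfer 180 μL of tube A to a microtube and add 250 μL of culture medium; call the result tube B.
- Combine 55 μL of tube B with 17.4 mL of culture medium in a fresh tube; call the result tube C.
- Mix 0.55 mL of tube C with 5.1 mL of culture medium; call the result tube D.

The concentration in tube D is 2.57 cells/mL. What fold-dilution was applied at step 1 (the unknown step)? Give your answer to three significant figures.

Step 1: unknown factor x
Step 2: 180 μL + 250 μL = 430 μL total → factor 430/180 = 2.3889
Step 3: 55 μL + 17.4 mL = 17455 μL total → factor 17455/55 = 317.36
Step 4: 0.55 mL + 5.1 mL = 5.65 mL total → factor 5.65/0.55 = 10.273
Product of known-step factors = 7788.2
Overall factor = 1.00 × 10^5 cells/mL / (2.57 cells/mL) = 38911
x = 38911 / 7788.2 = 5.00

5.00-fold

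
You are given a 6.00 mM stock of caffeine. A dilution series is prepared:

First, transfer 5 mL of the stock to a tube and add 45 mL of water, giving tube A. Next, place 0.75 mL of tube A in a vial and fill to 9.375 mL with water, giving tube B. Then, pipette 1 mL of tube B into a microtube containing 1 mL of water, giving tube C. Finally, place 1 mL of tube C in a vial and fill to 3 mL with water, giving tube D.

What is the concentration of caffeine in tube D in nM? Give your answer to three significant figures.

Step 1: 5 mL + 45 mL = 50 mL total → factor 50/5 = 10
Step 2: 0.75 mL brought to 9.375 mL → factor 9.375/0.75 = 12.5
Step 3: 1 mL + 1 mL = 2 mL total → factor 2/1 = 2
Step 4: 1 mL brought to 3 mL → factor 3/1 = 3
Overall dilution factor = 10 × 12.5 × 2 × 3 = 750
Final = 6.00 mM / 750 = 0.008000 mM = 8.00 × 10^3 nM

8.00 × 10^3 nM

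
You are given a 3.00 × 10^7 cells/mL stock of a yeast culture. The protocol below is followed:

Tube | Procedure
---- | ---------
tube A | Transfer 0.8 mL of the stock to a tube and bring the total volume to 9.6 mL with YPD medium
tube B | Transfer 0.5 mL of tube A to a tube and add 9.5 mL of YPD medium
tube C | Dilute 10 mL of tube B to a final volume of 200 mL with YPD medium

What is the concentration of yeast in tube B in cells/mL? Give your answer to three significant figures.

1.25 × 10^5 cells/mL

Step 1: 0.8 mL brought to 9.6 mL → factor 9.6/0.8 = 12
Step 2: 0.5 mL + 9.5 mL = 10 mL total → factor 10/0.5 = 20
Dilution factor through tube B = 12 × 20 = 240
[tube B] = 3.00 × 10^7 cells/mL / 240 = 1.25 × 10^5 cells/mL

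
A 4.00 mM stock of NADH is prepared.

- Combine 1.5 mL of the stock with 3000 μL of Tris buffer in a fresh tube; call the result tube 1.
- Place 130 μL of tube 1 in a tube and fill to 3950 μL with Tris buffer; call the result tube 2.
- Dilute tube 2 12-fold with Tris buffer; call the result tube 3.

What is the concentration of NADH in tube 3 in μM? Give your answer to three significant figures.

3.66 μM

Step 1: 1.5 mL + 3000 μL = 4.5 mL total → factor 4.5/1.5 = 3
Step 2: 130 μL brought to 3950 μL → factor 3950/130 = 30.385
Step 3: 12-fold → factor 12
Overall dilution factor = 3 × 30.385 × 12 = 1093.8
Final = 4.00 mM / 1093.8 = 0.003657 mM = 3.66 μM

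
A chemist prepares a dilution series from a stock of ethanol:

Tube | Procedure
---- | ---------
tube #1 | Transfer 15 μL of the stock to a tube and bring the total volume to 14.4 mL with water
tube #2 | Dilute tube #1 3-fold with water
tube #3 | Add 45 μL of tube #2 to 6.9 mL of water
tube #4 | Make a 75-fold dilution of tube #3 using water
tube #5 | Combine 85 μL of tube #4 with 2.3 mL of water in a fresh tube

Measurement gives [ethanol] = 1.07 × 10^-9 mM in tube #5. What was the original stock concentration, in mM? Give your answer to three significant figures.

Step 1: 15 μL brought to 14.4 mL → factor 14400/15 = 960
Step 2: 3-fold → factor 3
Step 3: 45 μL + 6.9 mL = 6945 μL total → factor 6945/45 = 154.33
Step 4: 75-fold → factor 75
Step 5: 85 μL + 2.3 mL = 2385 μL total → factor 2385/85 = 28.059
Overall dilution factor = 960 × 3 × 154.33 × 75 × 28.059 = 9.3537 × 10^8
Stock = 1.07 × 10^-9 mM × 9.3537 × 10^8 = 1.00 mM

1.00 mM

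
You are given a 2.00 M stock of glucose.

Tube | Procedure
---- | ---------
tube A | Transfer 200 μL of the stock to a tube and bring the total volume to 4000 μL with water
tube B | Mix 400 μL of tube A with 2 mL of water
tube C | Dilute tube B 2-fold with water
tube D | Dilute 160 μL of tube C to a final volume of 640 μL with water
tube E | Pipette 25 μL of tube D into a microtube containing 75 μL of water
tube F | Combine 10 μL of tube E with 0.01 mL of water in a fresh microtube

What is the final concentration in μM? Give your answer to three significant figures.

Step 1: 200 μL brought to 4000 μL → factor 4000/200 = 20
Step 2: 400 μL + 2 mL = 2400 μL total → factor 2400/400 = 6
Step 3: 2-fold → factor 2
Step 4: 160 μL brought to 640 μL → factor 640/160 = 4
Step 5: 25 μL + 75 μL = 100 μL total → factor 100/25 = 4
Step 6: 10 μL + 0.01 mL = 20 μL total → factor 20/10 = 2
Overall dilution factor = 20 × 6 × 2 × 4 × 4 × 2 = 7680
Final = 2.00 M / 7680 = 0.0002604 M = 260 μM

260 μM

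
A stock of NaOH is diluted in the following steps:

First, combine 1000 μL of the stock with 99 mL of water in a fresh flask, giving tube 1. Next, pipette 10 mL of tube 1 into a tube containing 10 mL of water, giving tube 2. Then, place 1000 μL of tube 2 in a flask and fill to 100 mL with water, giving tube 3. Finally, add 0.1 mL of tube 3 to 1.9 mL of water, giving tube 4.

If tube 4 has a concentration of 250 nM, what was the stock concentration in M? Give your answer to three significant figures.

0.100 M

Step 1: 1000 μL + 99 mL = 1 × 10^5 μL total → factor 1 × 10^5/1000 = 100
Step 2: 10 mL + 10 mL = 20 mL total → factor 20/10 = 2
Step 3: 1000 μL brought to 100 mL → factor 1 × 10^5/1000 = 100
Step 4: 0.1 mL + 1.9 mL = 2 mL total → factor 2/0.1 = 20
Overall dilution factor = 100 × 2 × 100 × 20 = 4 × 10^5
Stock = 250 nM × 4 × 10^5 = 1.000 × 10^8 nM = 0.100 M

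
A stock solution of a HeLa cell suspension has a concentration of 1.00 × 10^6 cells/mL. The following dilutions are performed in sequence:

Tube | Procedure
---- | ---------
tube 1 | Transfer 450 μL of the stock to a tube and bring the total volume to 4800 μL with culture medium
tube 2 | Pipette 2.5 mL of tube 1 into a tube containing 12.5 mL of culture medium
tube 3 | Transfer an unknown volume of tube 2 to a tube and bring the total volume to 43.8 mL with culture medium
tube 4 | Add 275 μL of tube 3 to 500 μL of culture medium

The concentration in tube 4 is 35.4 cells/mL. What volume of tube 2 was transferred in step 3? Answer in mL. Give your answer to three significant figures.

Step 1: 450 μL brought to 4800 μL → factor 4800/450 = 10.667
Step 2: 2.5 mL + 12.5 mL = 15 mL total → factor 15/2.5 = 6
Step 3: v brought to 43.8 mL → factor = 43.8 mL/v
Step 4: 275 μL + 500 μL = 775 μL total → factor 775/275 = 2.8182
Product of known-step factors = 180.36
Overall factor = 1.00 × 10^6 cells/mL / (35.4 cells/mL) = 28249
Step-3 factor = 28249 / 180.36 = 156.62
v = 43.8 mL / 156.62 = 0.280 mL

0.280 mL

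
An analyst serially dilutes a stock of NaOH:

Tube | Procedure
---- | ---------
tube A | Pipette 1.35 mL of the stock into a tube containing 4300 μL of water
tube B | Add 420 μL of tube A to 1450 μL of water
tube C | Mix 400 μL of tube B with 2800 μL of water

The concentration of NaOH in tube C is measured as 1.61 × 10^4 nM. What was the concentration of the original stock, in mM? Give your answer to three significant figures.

2.40 mM

Step 1: 1.35 mL + 4300 μL = 5.65 mL total → factor 5.65/1.35 = 4.1852
Step 2: 420 μL + 1450 μL = 1870 μL total → factor 1870/420 = 4.4524
Step 3: 400 μL + 2800 μL = 3200 μL total → factor 3200/400 = 8
Overall dilution factor = 4.1852 × 4.4524 × 8 = 149.07
Stock = 1.61 × 10^4 nM × 149.07 = 2.400 × 10^6 nM = 2.40 mM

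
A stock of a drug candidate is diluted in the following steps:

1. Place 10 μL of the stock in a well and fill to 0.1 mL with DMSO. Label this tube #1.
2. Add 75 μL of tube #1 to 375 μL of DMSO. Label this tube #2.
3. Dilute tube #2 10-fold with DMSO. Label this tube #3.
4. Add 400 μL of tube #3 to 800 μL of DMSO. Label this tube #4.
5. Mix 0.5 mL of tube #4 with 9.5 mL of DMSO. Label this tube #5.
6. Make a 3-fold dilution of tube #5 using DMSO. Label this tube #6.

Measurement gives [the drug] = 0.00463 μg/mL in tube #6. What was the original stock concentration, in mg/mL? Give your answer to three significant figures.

0.500 mg/mL

Step 1: 10 μL brought to 0.1 mL → factor 100/10 = 10
Step 2: 75 μL + 375 μL = 450 μL total → factor 450/75 = 6
Step 3: 10-fold → factor 10
Step 4: 400 μL + 800 μL = 1200 μL total → factor 1200/400 = 3
Step 5: 0.5 mL + 9.5 mL = 10 mL total → factor 10/0.5 = 20
Step 6: 3-fold → factor 3
Overall dilution factor = 10 × 6 × 10 × 3 × 20 × 3 = 1.08 × 10^5
Stock = 0.00463 μg/mL × 1.08 × 10^5 = 500.0 μg/mL = 0.500 mg/mL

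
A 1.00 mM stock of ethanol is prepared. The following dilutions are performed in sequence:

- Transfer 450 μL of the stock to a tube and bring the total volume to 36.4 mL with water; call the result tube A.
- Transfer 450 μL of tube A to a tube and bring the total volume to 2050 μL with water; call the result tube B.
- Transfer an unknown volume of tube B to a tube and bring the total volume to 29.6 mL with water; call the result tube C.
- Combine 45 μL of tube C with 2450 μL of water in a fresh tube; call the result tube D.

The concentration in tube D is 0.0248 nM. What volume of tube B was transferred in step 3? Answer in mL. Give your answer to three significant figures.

Step 1: 450 μL brought to 36.4 mL → factor 36400/450 = 80.889
Step 2: 450 μL brought to 2050 μL → factor 2050/450 = 4.5556
Step 3: v brought to 29.6 mL → factor = 29.6 mL/v
Step 4: 45 μL + 2450 μL = 2495 μL total → factor 2495/45 = 55.444
Product of known-step factors = 20431
Overall factor = 1.00 mM / (0.0248 nM) = 4.0323 × 10^7
Step-3 factor = 4.0323 × 10^7 / 20431 = 1973.6
v = 29.6 mL / 1973.6 = 0.0150 mL

0.0150 mL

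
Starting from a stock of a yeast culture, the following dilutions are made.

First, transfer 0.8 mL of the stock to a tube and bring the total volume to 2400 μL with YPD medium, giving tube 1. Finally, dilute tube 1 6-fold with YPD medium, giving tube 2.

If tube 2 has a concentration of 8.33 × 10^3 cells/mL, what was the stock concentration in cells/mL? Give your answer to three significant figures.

Step 1: 0.8 mL brought to 2400 μL → factor 2.4/0.8 = 3
Step 2: 6-fold → factor 6
Overall dilution factor = 3 × 6 = 18
Stock = 8.33 × 10^3 cells/mL × 18 = 1.50 × 10^5 cells/mL

1.50 × 10^5 cells/mL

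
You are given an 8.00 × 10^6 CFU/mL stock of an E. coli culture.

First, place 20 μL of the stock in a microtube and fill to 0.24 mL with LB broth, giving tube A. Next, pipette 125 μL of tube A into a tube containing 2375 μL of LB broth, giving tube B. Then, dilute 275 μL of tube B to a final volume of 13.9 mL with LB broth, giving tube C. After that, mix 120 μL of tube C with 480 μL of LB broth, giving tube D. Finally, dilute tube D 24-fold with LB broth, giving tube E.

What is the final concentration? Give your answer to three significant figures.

Step 1: 20 μL brought to 0.24 mL → factor 240/20 = 12
Step 2: 125 μL + 2375 μL = 2500 μL total → factor 2500/125 = 20
Step 3: 275 μL brought to 13.9 mL → factor 13900/275 = 50.545
Step 4: 120 μL + 480 μL = 600 μL total → factor 600/120 = 5
Step 5: 24-fold → factor 24
Overall dilution factor = 12 × 20 × 50.545 × 5 × 24 = 1.4557 × 10^6
Final = 8.00 × 10^6 CFU/mL / 1.4557 × 10^6 = 5.50 CFU/mL

5.50 CFU/mL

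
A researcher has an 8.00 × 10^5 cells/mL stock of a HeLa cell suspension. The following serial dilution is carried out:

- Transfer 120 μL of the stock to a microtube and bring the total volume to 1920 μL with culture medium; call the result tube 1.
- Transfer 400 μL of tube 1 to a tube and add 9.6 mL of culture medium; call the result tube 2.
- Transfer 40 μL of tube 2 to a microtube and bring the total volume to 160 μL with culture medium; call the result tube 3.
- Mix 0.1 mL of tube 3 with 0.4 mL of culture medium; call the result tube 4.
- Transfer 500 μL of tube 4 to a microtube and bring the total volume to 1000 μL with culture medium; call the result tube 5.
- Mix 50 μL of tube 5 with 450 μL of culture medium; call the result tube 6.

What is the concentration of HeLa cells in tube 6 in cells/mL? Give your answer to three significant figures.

Step 1: 120 μL brought to 1920 μL → factor 1920/120 = 16
Step 2: 400 μL + 9.6 mL = 10000 μL total → factor 10000/400 = 25
Step 3: 40 μL brought to 160 μL → factor 160/40 = 4
Step 4: 0.1 mL + 0.4 mL = 0.5 mL total → factor 0.5/0.1 = 5
Step 5: 500 μL brought to 1000 μL → factor 1000/500 = 2
Step 6: 50 μL + 450 μL = 500 μL total → factor 500/50 = 10
Overall dilution factor = 16 × 25 × 4 × 5 × 2 × 10 = 1.6 × 10^5
Final = 8.00 × 10^5 cells/mL / 1.6 × 10^5 = 5.00 cells/mL

5.00 cells/mL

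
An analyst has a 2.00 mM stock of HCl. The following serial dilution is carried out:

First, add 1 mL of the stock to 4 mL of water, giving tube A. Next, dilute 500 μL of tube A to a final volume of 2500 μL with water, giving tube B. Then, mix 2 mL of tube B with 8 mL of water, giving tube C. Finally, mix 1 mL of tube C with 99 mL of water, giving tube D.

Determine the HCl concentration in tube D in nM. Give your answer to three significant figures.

160 nM

Step 1: 1 mL + 4 mL = 5 mL total → factor 5/1 = 5
Step 2: 500 μL brought to 2500 μL → factor 2500/500 = 5
Step 3: 2 mL + 8 mL = 10 mL total → factor 10/2 = 5
Step 4: 1 mL + 99 mL = 100 mL total → factor 100/1 = 100
Overall dilution factor = 5 × 5 × 5 × 100 = 12500
Final = 2.00 mM / 12500 = 0.0001600 mM = 160 nM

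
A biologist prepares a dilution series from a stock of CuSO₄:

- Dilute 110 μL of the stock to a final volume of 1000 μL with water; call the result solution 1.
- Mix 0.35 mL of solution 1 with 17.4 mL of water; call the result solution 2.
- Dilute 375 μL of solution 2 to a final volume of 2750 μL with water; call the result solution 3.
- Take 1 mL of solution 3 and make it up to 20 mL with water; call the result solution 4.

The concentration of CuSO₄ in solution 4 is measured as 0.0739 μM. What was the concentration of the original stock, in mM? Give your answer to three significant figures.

Step 1: 110 μL brought to 1000 μL → factor 1000/110 = 9.0909
Step 2: 0.35 mL + 17.4 mL = 17.75 mL total → factor 17.75/0.35 = 50.714
Step 3: 375 μL brought to 2750 μL → factor 2750/375 = 7.3333
Step 4: 1 mL brought to 20 mL → factor 20/1 = 20
Overall dilution factor = 9.0909 × 50.714 × 7.3333 × 20 = 67619
Stock = 0.0739 μM × 67619 = 4997 μM = 5.00 mM

5.00 mM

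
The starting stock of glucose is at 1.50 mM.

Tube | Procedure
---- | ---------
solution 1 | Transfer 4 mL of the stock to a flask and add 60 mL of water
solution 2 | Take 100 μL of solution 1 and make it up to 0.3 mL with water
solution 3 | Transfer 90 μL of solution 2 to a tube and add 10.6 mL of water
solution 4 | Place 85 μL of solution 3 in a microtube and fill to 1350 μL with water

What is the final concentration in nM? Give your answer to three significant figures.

16.6 nM

Step 1: 4 mL + 60 mL = 64 mL total → factor 64/4 = 16
Step 2: 100 μL brought to 0.3 mL → factor 300/100 = 3
Step 3: 90 μL + 10.6 mL = 10690 μL total → factor 10690/90 = 118.78
Step 4: 85 μL brought to 1350 μL → factor 1350/85 = 15.882
Overall dilution factor = 16 × 3 × 118.78 × 15.882 = 90551
Final = 1.50 mM / 90551 = 1.657 × 10^-5 mM = 16.6 nM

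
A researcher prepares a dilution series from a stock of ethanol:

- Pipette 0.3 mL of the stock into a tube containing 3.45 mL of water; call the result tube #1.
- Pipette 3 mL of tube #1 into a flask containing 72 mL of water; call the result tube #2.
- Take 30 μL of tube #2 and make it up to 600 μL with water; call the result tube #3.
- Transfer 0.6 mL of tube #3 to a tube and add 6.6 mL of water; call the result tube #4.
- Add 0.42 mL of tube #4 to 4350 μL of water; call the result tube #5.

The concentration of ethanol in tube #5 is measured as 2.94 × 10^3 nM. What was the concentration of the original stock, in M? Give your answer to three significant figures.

Step 1: 0.3 mL + 3.45 mL = 3.75 mL total → factor 3.75/0.3 = 12.5
Step 2: 3 mL + 72 mL = 75 mL total → factor 75/3 = 25
Step 3: 30 μL brought to 600 μL → factor 600/30 = 20
Step 4: 0.6 mL + 6.6 mL = 7.2 mL total → factor 7.2/0.6 = 12
Step 5: 0.42 mL + 4350 μL = 4.77 mL total → factor 4.77/0.42 = 11.357
Overall dilution factor = 12.5 × 25 × 20 × 12 × 11.357 = 8.5179 × 10^5
Stock = 2.94 × 10^3 nM × 8.5179 × 10^5 = 2.504 × 10^9 nM = 2.50 M

2.50 M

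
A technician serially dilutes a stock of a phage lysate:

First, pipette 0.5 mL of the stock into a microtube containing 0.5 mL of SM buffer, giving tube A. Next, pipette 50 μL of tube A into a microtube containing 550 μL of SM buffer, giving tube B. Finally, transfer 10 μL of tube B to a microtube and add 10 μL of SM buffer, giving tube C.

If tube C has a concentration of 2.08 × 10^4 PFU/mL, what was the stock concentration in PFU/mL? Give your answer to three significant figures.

9.98 × 10^5 PFU/mL

Step 1: 0.5 mL + 0.5 mL = 1 mL total → factor 1/0.5 = 2
Step 2: 50 μL + 550 μL = 600 μL total → factor 600/50 = 12
Step 3: 10 μL + 10 μL = 20 μL total → factor 20/10 = 2
Overall dilution factor = 2 × 12 × 2 = 48
Stock = 2.08 × 10^4 PFU/mL × 48 = 9.98 × 10^5 PFU/mL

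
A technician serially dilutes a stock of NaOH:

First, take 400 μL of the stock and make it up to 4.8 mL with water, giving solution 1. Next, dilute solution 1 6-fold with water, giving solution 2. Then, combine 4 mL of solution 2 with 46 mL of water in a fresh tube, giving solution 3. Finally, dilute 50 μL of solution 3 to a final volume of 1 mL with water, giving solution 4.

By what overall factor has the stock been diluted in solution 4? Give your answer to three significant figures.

1.80 × 10^4

Step 1: 400 μL brought to 4.8 mL → factor 4800/400 = 12
Step 2: 6-fold → factor 6
Step 3: 4 mL + 46 mL = 50 mL total → factor 50/4 = 12.5
Step 4: 50 μL brought to 1 mL → factor 1000/50 = 20
Overall dilution factor = 12 × 6 × 12.5 × 20 = 18000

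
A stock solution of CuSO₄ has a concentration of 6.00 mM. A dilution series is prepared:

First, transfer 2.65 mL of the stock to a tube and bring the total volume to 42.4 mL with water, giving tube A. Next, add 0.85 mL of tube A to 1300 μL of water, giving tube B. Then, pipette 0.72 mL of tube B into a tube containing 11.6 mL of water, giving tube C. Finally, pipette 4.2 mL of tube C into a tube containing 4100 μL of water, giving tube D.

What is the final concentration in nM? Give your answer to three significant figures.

4.38 × 10^3 nM

Step 1: 2.65 mL brought to 42.4 mL → factor 42.4/2.65 = 16
Step 2: 0.85 mL + 1300 μL = 2.15 mL total → factor 2.15/0.85 = 2.5294
Step 3: 0.72 mL + 11.6 mL = 12.32 mL total → factor 12.32/0.72 = 17.111
Step 4: 4.2 mL + 4100 μL = 8.3 mL total → factor 8.3/4.2 = 1.9762
Overall dilution factor = 16 × 2.5294 × 17.111 × 1.9762 = 1368.5
Final = 6.00 mM / 1368.5 = 0.004384 mM = 4.38 × 10^3 nM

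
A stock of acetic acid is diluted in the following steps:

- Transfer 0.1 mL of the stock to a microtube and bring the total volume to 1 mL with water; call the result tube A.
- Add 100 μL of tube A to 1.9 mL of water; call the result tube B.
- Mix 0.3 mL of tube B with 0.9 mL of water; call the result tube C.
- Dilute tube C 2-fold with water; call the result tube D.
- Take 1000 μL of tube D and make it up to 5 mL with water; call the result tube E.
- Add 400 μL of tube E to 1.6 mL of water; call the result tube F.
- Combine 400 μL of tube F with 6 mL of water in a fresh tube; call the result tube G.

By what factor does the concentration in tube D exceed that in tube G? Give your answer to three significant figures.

Step 1: 0.1 mL brought to 1 mL → factor 1/0.1 = 10
Step 2: 100 μL + 1.9 mL = 2000 μL total → factor 2000/100 = 20
Step 3: 0.3 mL + 0.9 mL = 1.2 mL total → factor 1.2/0.3 = 4
Step 4: 2-fold → factor 2
Step 5: 1000 μL brought to 5 mL → factor 5000/1000 = 5
Step 6: 400 μL + 1.6 mL = 2000 μL total → factor 2000/400 = 5
Step 7: 400 μL + 6 mL = 6400 μL total → factor 6400/400 = 16
Dilution factor to tube D = 1600; to tube G = 6.4 × 10^5
[tube D]/[tube G] = (factor to tube G)/(factor to tube D) = 6.4 × 10^5/1600 = 400

400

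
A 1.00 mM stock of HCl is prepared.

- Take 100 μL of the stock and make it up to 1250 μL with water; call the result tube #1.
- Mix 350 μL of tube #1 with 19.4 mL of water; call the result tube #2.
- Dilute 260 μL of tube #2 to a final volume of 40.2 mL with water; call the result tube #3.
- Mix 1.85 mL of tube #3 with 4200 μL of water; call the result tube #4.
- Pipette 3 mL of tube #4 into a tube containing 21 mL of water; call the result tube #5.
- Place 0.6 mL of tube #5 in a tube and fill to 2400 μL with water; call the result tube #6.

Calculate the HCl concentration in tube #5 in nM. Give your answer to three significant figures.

0.350 nM

Step 1: 100 μL brought to 1250 μL → factor 1250/100 = 12.5
Step 2: 350 μL + 19.4 mL = 19750 μL total → factor 19750/350 = 56.429
Step 3: 260 μL brought to 40.2 mL → factor 40200/260 = 154.62
Step 4: 1.85 mL + 4200 μL = 6.05 mL total → factor 6.05/1.85 = 3.2703
Step 5: 3 mL + 21 mL = 24 mL total → factor 24/3 = 8
Dilution factor through tube #5 = 12.5 × 56.429 × 154.62 × 3.2703 × 8 = 2.8532 × 10^6
[tube #5] = 1.00 mM / 2.8532 × 10^6 = 3.505 × 10^-7 mM = 0.350 nM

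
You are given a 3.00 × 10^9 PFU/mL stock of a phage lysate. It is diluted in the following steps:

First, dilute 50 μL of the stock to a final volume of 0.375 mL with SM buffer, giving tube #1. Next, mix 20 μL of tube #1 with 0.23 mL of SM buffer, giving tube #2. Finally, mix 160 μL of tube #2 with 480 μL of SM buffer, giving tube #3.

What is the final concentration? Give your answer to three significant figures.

8.00 × 10^6 PFU/mL

Step 1: 50 μL brought to 0.375 mL → factor 375/50 = 7.5
Step 2: 20 μL + 0.23 mL = 250 μL total → factor 250/20 = 12.5
Step 3: 160 μL + 480 μL = 640 μL total → factor 640/160 = 4
Overall dilution factor = 7.5 × 12.5 × 4 = 375
Final = 3.00 × 10^9 PFU/mL / 375 = 8.00 × 10^6 PFU/mL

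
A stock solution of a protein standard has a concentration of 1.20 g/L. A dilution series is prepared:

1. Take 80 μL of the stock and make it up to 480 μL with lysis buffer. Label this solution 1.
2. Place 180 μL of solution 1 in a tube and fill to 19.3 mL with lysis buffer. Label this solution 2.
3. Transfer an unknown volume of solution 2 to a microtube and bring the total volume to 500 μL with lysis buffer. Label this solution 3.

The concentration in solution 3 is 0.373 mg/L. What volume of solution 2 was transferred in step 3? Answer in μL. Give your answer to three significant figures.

100 μL

Step 1: 80 μL brought to 480 μL → factor 480/80 = 6
Step 2: 180 μL brought to 19.3 mL → factor 19300/180 = 107.22
Step 3: v brought to 500 μL → factor = 500 μL/v
Product of known-step factors = 643.33
Overall factor = 1.20 g/L / (0.373 mg/L) = 3217.2
Step-3 factor = 3217.2 / 643.33 = 5.0008
v = 500 μL / 5.0008 = 100 μL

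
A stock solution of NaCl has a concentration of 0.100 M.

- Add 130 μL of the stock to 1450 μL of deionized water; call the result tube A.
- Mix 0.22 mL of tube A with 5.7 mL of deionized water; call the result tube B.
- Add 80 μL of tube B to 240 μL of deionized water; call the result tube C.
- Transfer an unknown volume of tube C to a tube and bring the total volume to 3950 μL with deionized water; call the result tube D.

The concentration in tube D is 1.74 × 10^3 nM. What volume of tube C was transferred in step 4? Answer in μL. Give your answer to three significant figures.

Step 1: 130 μL + 1450 μL = 1580 μL total → factor 1580/130 = 12.154
Step 2: 0.22 mL + 5.7 mL = 5.92 mL total → factor 5.92/0.22 = 26.909
Step 3: 80 μL + 240 μL = 320 μL total → factor 320/80 = 4
Step 4: v brought to 3950 μL → factor = 3950 μL/v
Product of known-step factors = 1308.2
Overall factor = 0.100 M / (1.74 × 10^3 nM) = 57471
Step-4 factor = 57471 / 1308.2 = 43.932
v = 3950 μL / 43.932 = 89.9 μL

89.9 μL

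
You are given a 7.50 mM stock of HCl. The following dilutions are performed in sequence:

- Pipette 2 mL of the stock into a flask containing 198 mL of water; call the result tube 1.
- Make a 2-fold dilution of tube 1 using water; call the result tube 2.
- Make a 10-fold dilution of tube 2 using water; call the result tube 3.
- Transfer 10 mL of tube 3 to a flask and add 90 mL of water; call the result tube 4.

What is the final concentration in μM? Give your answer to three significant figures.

Step 1: 2 mL + 198 mL = 200 mL total → factor 200/2 = 100
Step 2: 2-fold → factor 2
Step 3: 10-fold → factor 10
Step 4: 10 mL + 90 mL = 100 mL total → factor 100/10 = 10
Overall dilution factor = 100 × 2 × 10 × 10 = 20000
Final = 7.50 mM / 20000 = 0.0003750 mM = 0.375 μM

0.375 μM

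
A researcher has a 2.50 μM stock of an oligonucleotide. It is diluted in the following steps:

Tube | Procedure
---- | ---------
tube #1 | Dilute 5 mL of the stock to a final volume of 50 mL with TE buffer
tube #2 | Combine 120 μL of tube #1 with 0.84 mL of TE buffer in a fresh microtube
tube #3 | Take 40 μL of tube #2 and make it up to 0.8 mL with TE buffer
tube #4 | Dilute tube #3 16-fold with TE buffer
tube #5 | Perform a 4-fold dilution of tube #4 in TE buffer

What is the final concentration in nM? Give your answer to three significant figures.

0.0244 nM

Step 1: 5 mL brought to 50 mL → factor 50/5 = 10
Step 2: 120 μL + 0.84 mL = 960 μL total → factor 960/120 = 8
Step 3: 40 μL brought to 0.8 mL → factor 800/40 = 20
Step 4: 16-fold → factor 16
Step 5: 4-fold → factor 4
Overall dilution factor = 10 × 8 × 20 × 16 × 4 = 1.024 × 10^5
Final = 2.50 μM / 1.024 × 10^5 = 2.441 × 10^-5 μM = 0.0244 nM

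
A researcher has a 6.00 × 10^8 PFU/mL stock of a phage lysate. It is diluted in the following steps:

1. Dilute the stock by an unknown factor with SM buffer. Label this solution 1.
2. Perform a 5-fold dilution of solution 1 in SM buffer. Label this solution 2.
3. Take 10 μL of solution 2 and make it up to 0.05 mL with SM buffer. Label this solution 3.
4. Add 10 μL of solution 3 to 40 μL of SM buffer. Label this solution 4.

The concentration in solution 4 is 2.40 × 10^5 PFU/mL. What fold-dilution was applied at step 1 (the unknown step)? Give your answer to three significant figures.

20.0-fold

Step 1: unknown factor x
Step 2: 5-fold → factor 5
Step 3: 10 μL brought to 0.05 mL → factor 50/10 = 5
Step 4: 10 μL + 40 μL = 50 μL total → factor 50/10 = 5
Product of known-step factors = 125
Overall factor = 6.00 × 10^8 PFU/mL / (2.40 × 10^5 PFU/mL) = 2500
x = 2500 / 125 = 20.0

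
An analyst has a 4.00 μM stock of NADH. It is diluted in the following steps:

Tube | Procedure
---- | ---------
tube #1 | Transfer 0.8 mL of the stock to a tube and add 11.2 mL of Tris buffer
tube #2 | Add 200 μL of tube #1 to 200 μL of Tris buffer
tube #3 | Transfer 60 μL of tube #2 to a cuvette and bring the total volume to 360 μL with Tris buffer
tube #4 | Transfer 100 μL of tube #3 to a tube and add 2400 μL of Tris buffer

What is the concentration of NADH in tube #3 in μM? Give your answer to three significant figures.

Step 1: 0.8 mL + 11.2 mL = 12 mL total → factor 12/0.8 = 15
Step 2: 200 μL + 200 μL = 400 μL total → factor 400/200 = 2
Step 3: 60 μL brought to 360 μL → factor 360/60 = 6
Dilution factor through tube #3 = 15 × 2 × 6 = 180
[tube #3] = 4.00 μM / 180 = 0.0222 μM

0.0222 μM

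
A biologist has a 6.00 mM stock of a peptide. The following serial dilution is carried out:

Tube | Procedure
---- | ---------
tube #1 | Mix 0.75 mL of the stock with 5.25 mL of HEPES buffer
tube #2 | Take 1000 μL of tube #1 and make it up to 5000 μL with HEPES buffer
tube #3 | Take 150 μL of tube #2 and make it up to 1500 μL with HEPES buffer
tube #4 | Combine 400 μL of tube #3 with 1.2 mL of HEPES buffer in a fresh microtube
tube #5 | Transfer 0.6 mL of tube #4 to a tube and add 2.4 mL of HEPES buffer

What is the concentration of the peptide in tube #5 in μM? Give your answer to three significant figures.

0.750 μM

Step 1: 0.75 mL + 5.25 mL = 6 mL total → factor 6/0.75 = 8
Step 2: 1000 μL brought to 5000 μL → factor 5000/1000 = 5
Step 3: 150 μL brought to 1500 μL → factor 1500/150 = 10
Step 4: 400 μL + 1.2 mL = 1600 μL total → factor 1600/400 = 4
Step 5: 0.6 mL + 2.4 mL = 3 mL total → factor 3/0.6 = 5
Overall dilution factor = 8 × 5 × 10 × 4 × 5 = 8000
Final = 6.00 mM / 8000 = 0.0007500 mM = 0.750 μM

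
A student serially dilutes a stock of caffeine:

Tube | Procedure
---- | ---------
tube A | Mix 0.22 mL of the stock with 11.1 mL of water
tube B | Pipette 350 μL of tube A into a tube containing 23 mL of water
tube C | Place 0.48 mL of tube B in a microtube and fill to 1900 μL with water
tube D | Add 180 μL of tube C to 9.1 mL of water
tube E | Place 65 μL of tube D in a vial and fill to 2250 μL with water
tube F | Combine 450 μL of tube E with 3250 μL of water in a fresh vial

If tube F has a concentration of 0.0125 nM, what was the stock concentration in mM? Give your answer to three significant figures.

2.49 mM

Step 1: 0.22 mL + 11.1 mL = 11.32 mL total → factor 11.32/0.22 = 51.455
Step 2: 350 μL + 23 mL = 23350 μL total → factor 23350/350 = 66.714
Step 3: 0.48 mL brought to 1900 μL → factor 1.9/0.48 = 3.9583
Step 4: 180 μL + 9.1 mL = 9280 μL total → factor 9280/180 = 51.556
Step 5: 65 μL brought to 2250 μL → factor 2250/65 = 34.615
Step 6: 450 μL + 3250 μL = 3700 μL total → factor 3700/450 = 8.2222
Overall dilution factor = 51.455 × 66.714 × 3.9583 × 51.556 × 34.615 × 8.2222 = 1.9938 × 10^8
Stock = 0.0125 nM × 1.9938 × 10^8 = 2.492 × 10^6 nM = 2.49 mM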